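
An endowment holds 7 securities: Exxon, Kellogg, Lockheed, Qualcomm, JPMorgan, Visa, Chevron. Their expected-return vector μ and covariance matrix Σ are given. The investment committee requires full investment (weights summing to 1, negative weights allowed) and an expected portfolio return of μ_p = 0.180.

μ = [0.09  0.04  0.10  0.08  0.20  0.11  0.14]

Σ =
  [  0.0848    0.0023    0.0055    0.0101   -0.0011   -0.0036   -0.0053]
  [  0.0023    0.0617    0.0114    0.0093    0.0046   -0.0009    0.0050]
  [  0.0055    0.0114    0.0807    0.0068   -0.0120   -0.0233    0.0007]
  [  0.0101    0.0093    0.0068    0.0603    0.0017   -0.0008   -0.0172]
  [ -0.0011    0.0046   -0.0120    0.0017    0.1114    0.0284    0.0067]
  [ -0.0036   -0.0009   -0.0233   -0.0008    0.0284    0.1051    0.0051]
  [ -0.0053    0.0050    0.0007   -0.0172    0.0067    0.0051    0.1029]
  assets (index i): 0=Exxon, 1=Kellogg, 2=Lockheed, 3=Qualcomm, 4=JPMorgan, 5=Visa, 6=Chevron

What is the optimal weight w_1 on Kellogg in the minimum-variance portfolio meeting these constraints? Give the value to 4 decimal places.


g=Σ⁻¹μ = [0.9493  -0.1166  1.5695  1.3988  1.6324  0.9235  1.4862]
h=Σ⁻¹𝟙 = [10.1267  9.9288  12.9651  15.0597  6.4426  10.6493  11.2391]
a=μᵀg=0.985776  b=𝟙ᵀg=7.843247  c=𝟙ᵀh=76.411170  D=ac−b²=13.807752
λ₁=(c·0.180−b)/D = (76.411170·0.180−7.843247)/13.807752 = 0.428076
λ₂=(a−b·0.180)/D = (0.985776−7.843247·0.180)/13.807752 = -0.030853
w* = 0.428076·g + -0.030853·h:
  w_0 = 0.428076·0.9493 + -0.030853·10.1267 = 0.0940  (Exxon)
  w_1 = 0.428076·-0.1166 + -0.030853·9.9288 = -0.3562  (Kellogg)
  w_2 = 0.428076·1.5695 + -0.030853·12.9651 = 0.2719  (Lockheed)
  w_3 = 0.428076·1.3988 + -0.030853·15.0597 = 0.1342  (Qualcomm)
  w_4 = 0.428076·1.6324 + -0.030853·6.4426 = 0.5000  (JPMorgan)
  w_5 = 0.428076·0.9235 + -0.030853·10.6493 = 0.0668  (Visa)
  w_6 = 0.428076·1.4862 + -0.030853·11.2391 = 0.2894  (Chevron)
Σw_i=1.0000  μᵀw=0.1800
σ²=wᵀΣw=λ₁·μ_p+λ₂ = 0.428076·0.180 + -0.030853 = 0.046201 ≈ 0.0462

-0.3562


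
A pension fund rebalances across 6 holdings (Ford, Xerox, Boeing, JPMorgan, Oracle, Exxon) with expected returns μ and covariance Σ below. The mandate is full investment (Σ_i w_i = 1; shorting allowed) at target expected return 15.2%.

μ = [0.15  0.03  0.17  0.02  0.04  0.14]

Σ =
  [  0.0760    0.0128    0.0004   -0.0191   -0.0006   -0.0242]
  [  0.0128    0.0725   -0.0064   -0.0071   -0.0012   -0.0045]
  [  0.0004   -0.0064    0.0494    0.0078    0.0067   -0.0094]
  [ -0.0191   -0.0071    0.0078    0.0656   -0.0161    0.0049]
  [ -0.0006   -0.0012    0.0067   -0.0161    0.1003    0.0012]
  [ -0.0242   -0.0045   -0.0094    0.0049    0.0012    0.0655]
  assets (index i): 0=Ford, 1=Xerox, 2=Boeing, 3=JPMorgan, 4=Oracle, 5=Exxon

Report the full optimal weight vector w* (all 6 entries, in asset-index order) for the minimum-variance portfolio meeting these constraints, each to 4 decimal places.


g=Σ⁻¹μ = [3.2617  0.5036  4.1087  0.5757  0.1954  3.9201]
h=Σ⁻¹𝟙 = [24.6877  15.4287  21.9272  22.4770  12.1263  26.6916]
a=μᵀg=1.770974  b=𝟙ᵀg=12.565046  c=𝟙ᵀh=123.338416  D=ac−b²=60.548707
λ₁=(c·0.152−b)/D = (123.338416·0.152−12.565046)/60.548707 = 0.102106
λ₂=(a−b·0.152)/D = (1.770974−12.565046·0.152)/60.548707 = -0.002294
w* = 0.102106·g + -0.002294·h:
  w_0 = 0.102106·3.2617 + -0.002294·24.6877 = 0.2764  (Ford)
  w_1 = 0.102106·0.5036 + -0.002294·15.4287 = 0.0160  (Xerox)
  w_2 = 0.102106·4.1087 + -0.002294·21.9272 = 0.3692  (Boeing)
  w_3 = 0.102106·0.5757 + -0.002294·22.4770 = 0.0072  (JPMorgan)
  w_4 = 0.102106·0.1954 + -0.002294·12.1263 = -0.0079  (Oracle)
  w_5 = 0.102106·3.9201 + -0.002294·26.6916 = 0.3390  (Exxon)
Σw_i=1.0000  μᵀw=0.1520
σ²=wᵀΣw=λ₁·μ_p+λ₂ = 0.102106·0.152 + -0.002294 = 0.013226 ≈ 0.0132

0.2764  0.0160  0.3692  0.0072  -0.0079  0.3390


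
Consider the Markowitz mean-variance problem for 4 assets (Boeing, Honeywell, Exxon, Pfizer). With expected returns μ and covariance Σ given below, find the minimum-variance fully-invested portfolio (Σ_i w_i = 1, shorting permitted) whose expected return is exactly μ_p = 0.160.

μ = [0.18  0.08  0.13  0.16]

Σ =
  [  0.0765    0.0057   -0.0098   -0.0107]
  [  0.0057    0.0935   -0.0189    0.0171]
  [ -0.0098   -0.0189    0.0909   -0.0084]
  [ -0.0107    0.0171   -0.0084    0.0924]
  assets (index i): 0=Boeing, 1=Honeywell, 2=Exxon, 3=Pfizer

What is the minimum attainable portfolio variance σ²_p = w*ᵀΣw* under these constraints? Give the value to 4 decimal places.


g=Σ⁻¹μ = [2.8632  0.7144  2.0833  2.1203]
h=Σ⁻¹𝟙 = [16.0317  10.7471  16.0870  12.1525]
a=μᵀg=1.182605  b=𝟙ᵀg=7.781203  c=𝟙ᵀh=55.018436  D=ac−b²=4.517934
λ₁=(c·0.160−b)/D = (55.018436·0.160−7.781203)/4.517934 = 0.226154
λ₂=(a−b·0.160)/D = (1.182605−7.781203·0.160)/4.517934 = -0.013809
w* = 0.226154·g + -0.013809·h:
  w_0 = 0.226154·2.8632 + -0.013809·16.0317 = 0.4261  (Boeing)
  w_1 = 0.226154·0.7144 + -0.013809·10.7471 = 0.0132  (Honeywell)
  w_2 = 0.226154·2.0833 + -0.013809·16.0870 = 0.2490  (Exxon)
  w_3 = 0.226154·2.1203 + -0.013809·12.1525 = 0.3117  (Pfizer)
Σw_i=1.0000  μᵀw=0.1600
σ²=wᵀΣw=λ₁·μ_p+λ₂ = 0.226154·0.160 + -0.013809 = 0.022376 ≈ 0.0224

0.0224


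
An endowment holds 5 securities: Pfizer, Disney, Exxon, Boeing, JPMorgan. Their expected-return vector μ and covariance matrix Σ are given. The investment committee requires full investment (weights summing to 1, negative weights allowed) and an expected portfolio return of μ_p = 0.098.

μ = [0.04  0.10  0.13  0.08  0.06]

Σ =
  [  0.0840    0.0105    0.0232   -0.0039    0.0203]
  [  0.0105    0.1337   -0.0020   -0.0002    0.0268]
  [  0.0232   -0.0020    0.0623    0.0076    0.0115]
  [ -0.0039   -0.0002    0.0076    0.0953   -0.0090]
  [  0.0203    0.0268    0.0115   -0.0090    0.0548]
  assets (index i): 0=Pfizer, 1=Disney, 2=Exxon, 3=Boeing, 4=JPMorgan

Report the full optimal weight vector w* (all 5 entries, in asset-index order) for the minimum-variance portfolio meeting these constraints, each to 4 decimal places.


g=Σ⁻¹μ = [-0.2673  0.6897  2.0186  0.7211  0.5514]
h=Σ⁻¹𝟙 = [5.7649  4.4613  10.1616  11.2163  13.6405]
a=μᵀg=0.411466  b=𝟙ᵀg=3.713462  c=𝟙ᵀh=45.244513  D=ac−b²=4.826765
λ₁=(c·0.098−b)/D = (45.244513·0.098−3.713462)/4.826765 = 0.149272
λ₂=(a−b·0.098)/D = (0.411466−3.713462·0.098)/4.826765 = 0.009851
w* = 0.149272·g + 0.009851·h:
  w_0 = 0.149272·-0.2673 + 0.009851·5.7649 = 0.0169  (Pfizer)
  w_1 = 0.149272·0.6897 + 0.009851·4.4613 = 0.1469  (Disney)
  w_2 = 0.149272·2.0186 + 0.009851·10.1616 = 0.4014  (Exxon)
  w_3 = 0.149272·0.7211 + 0.009851·11.2163 = 0.2181  (Boeing)
  w_4 = 0.149272·0.5514 + 0.009851·13.6405 = 0.2167  (JPMorgan)
Σw_i=1.0000  μᵀw=0.0980
σ²=wᵀΣw=λ₁·μ_p+λ₂ = 0.149272·0.098 + 0.009851 = 0.024479 ≈ 0.0245

0.0169  0.1469  0.4014  0.2181  0.2167


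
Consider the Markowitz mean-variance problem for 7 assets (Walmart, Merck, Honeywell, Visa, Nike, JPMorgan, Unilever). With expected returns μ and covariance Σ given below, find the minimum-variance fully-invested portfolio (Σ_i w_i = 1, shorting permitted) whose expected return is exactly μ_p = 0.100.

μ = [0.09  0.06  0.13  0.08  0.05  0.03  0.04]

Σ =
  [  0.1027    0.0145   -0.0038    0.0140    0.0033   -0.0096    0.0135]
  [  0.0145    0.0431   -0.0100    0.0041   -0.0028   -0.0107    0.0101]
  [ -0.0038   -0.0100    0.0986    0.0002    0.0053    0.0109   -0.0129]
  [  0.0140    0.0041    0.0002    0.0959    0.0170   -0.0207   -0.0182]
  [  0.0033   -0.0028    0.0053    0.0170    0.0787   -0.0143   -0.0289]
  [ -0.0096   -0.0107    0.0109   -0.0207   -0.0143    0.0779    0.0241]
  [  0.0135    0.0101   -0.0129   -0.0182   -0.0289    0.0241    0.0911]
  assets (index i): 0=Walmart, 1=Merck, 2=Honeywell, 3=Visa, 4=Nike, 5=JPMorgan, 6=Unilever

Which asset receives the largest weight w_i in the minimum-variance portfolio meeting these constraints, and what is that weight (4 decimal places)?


g=Σ⁻¹μ = [0.5571  1.5211  1.4675  0.8058  0.7350  0.6121  0.6279]
h=Σ⁻¹𝟙 = [4.3688  26.0194  11.6027  11.6847  17.9412  17.8941  12.3799]
a=μᵀg=0.476878  b=𝟙ᵀg=6.326560  c=𝟙ᵀh=101.890830  D=ac−b²=8.564092
λ₁=(c·0.100−b)/D = (101.890830·0.100−6.326560)/8.564092 = 0.451014
λ₂=(a−b·0.100)/D = (0.476878−6.326560·0.100)/8.564092 = -0.018190
w* = 0.451014·g + -0.018190·h:
  w_0 = 0.451014·0.5571 + -0.018190·4.3688 = 0.1718  (Walmart)
  w_1 = 0.451014·1.5211 + -0.018190·26.0194 = 0.2128  (Merck)
  w_2 = 0.451014·1.4675 + -0.018190·11.6027 = 0.4508  (Honeywell)
  w_3 = 0.451014·0.8058 + -0.018190·11.6847 = 0.1509  (Visa)
  w_4 = 0.451014·0.7350 + -0.018190·17.9412 = 0.0051  (Nike)
  w_5 = 0.451014·0.6121 + -0.018190·17.8941 = -0.0494  (JPMorgan)
  w_6 = 0.451014·0.6279 + -0.018190·12.3799 = 0.0580  (Unilever)
Σw_i=1.0000  μᵀw=0.1000
σ²=wᵀΣw=λ₁·μ_p+λ₂ = 0.451014·0.100 + -0.018190 = 0.026912 ≈ 0.0269

Honeywell (0.4508)


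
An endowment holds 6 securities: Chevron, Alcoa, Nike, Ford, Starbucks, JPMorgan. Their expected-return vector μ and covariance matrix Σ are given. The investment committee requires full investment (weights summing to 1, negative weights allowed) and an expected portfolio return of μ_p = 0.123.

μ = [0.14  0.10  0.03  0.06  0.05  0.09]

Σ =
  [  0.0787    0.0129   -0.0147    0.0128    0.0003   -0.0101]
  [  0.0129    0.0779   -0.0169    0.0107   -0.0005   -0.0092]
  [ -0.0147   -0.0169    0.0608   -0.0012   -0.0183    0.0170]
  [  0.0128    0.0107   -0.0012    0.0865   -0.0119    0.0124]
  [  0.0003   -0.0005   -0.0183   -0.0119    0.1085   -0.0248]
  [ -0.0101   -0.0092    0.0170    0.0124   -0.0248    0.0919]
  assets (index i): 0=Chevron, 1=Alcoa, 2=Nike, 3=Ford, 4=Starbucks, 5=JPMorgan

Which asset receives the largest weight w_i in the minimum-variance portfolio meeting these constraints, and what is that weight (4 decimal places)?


g=Σ⁻¹μ = [1.9260  1.3778  1.2746  0.2024  1.0046  1.3369]
h=Σ⁻¹𝟙 = [15.2113  16.6000  26.5770  8.1899  17.5896  12.9403]
a=μᵀg=0.628357  b=𝟙ᵀg=7.122393  c=𝟙ᵀh=97.108064  D=ac−b²=10.290011
λ₁=(c·0.123−b)/D = (97.108064·0.123−7.122393)/10.290011 = 0.468600
λ₂=(a−b·0.123)/D = (0.628357−7.122393·0.123)/10.290011 = -0.024072
w* = 0.468600·g + -0.024072·h:
  w_0 = 0.468600·1.9260 + -0.024072·15.2113 = 0.5363  (Chevron)
  w_1 = 0.468600·1.3778 + -0.024072·16.6000 = 0.2461  (Alcoa)
  w_2 = 0.468600·1.2746 + -0.024072·26.5770 = -0.0425  (Nike)
  w_3 = 0.468600·0.2024 + -0.024072·8.1899 = -0.1023  (Ford)
  w_4 = 0.468600·1.0046 + -0.024072·17.5896 = 0.0474  (Starbucks)
  w_5 = 0.468600·1.3369 + -0.024072·12.9403 = 0.3150  (JPMorgan)
Σw_i=1.0000  μᵀw=0.1230
σ²=wᵀΣw=λ₁·μ_p+λ₂ = 0.468600·0.123 + -0.024072 = 0.033566 ≈ 0.0336

Chevron (0.5363)


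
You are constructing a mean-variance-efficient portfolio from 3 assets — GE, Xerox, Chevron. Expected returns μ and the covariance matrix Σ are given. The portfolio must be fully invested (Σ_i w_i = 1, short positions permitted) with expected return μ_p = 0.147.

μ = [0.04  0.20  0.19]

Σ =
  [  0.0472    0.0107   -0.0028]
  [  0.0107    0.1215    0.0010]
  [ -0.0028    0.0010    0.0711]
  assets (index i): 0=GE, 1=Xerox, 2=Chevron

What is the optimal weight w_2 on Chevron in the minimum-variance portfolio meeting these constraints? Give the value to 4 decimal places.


0.4566

g=Σ⁻¹μ = [0.6510  1.5667  2.6759]
h=Σ⁻¹𝟙 = [20.6376  6.2913  14.7889]
a=μᵀg=0.847808  b=𝟙ᵀg=4.893655  c=𝟙ᵀh=41.717765  D=ac−b²=11.420786
λ₁=(c·0.147−b)/D = (41.717765·0.147−4.893655)/11.420786 = 0.108474
λ₂=(a−b·0.147)/D = (0.847808−4.893655·0.147)/11.420786 = 0.011246
w* = 0.108474·g + 0.011246·h:
  w_0 = 0.108474·0.6510 + 0.011246·20.6376 = 0.3027  (GE)
  w_1 = 0.108474·1.5667 + 0.011246·6.2913 = 0.2407  (Xerox)
  w_2 = 0.108474·2.6759 + 0.011246·14.7889 = 0.4566  (Chevron)
Σw_i=1.0000  μᵀw=0.1470
σ²=wᵀΣw=λ₁·μ_p+λ₂ = 0.108474·0.147 + 0.011246 = 0.027192 ≈ 0.0272


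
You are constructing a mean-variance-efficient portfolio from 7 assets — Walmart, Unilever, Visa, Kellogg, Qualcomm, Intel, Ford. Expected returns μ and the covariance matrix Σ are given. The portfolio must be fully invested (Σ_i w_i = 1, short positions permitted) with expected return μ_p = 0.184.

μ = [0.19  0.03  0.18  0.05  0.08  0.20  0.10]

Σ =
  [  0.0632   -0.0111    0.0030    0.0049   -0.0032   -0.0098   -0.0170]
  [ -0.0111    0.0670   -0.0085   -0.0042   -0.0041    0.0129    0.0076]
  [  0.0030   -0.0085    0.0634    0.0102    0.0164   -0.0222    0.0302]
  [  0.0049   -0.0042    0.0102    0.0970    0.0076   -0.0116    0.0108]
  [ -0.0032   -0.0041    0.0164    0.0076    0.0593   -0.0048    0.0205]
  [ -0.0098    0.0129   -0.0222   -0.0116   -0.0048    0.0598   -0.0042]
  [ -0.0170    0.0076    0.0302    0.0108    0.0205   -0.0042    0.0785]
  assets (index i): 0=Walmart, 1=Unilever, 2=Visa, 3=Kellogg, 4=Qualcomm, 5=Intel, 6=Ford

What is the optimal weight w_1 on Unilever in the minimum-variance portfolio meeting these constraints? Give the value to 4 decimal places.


0.0028

p=Σ⁻¹μ = [3.9099  0.5604  4.2024  0.4618  0.6527  5.6026  0.5154]
q=Σ⁻¹𝟙 = [23.5605  16.7136  18.8010  9.4601  13.1051  27.2467  5.7240]
a=μᵀp=2.763493  b=𝟙ᵀp=15.905213  c=𝟙ᵀq=114.610766  D=ac−b²=63.750285
λ₁=(c·0.184−b)/D = (114.610766·0.184−15.905213)/63.750285 = 0.081304
λ₂=(a−b·0.184)/D = (2.763493−15.905213·0.184)/63.750285 = -0.002558
w* = 0.081304·p + -0.002558·q:
  w_0 = 0.081304·3.9099 + -0.002558·23.5605 = 0.2576  (Walmart)
  w_1 = 0.081304·0.5604 + -0.002558·16.7136 = 0.0028  (Unilever)
  w_2 = 0.081304·4.2024 + -0.002558·18.8010 = 0.2936  (Visa)
  w_3 = 0.081304·0.4618 + -0.002558·9.4601 = 0.0133  (Kellogg)
  w_4 = 0.081304·0.6527 + -0.002558·13.1051 = 0.0195  (Qualcomm)
  w_5 = 0.081304·5.6026 + -0.002558·27.2467 = 0.3858  (Intel)
  w_6 = 0.081304·0.5154 + -0.002558·5.7240 = 0.0273  (Ford)
Σw_i=1.0000  μᵀw=0.1840
σ²=wᵀΣw=λ₁·μ_p+λ₂ = 0.081304·0.184 + -0.002558 = 0.012402 ≈ 0.0124


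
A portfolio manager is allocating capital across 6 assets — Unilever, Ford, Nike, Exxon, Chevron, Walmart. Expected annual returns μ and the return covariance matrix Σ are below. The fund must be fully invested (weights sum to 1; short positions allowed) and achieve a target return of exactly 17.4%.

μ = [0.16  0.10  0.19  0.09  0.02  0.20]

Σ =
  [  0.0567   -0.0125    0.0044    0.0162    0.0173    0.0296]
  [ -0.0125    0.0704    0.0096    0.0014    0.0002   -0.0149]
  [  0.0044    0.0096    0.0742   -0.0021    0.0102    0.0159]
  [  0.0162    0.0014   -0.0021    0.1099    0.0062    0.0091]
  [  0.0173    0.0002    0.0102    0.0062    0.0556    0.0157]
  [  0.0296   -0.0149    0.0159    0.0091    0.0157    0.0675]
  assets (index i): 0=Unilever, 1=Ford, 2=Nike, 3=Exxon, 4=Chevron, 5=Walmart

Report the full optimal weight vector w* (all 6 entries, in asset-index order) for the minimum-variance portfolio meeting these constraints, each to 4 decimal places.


g=Σ⁻¹μ = [2.2614  2.0367  1.8818  0.3872  -1.3735  2.2449]
h=Σ⁻¹𝟙 = [11.5582  16.8903  7.5865  6.0596  9.8375  8.5826]
a=μᵀg=1.379383  b=𝟙ᵀg=7.438404  c=𝟙ᵀh=60.514680  D=ac−b²=28.143054
λ₁=(c·0.174−b)/D = (60.514680·0.174−7.438404)/28.143054 = 0.109837
λ₂=(a−b·0.174)/D = (1.379383−7.438404·0.174)/28.143054 = 0.003024
w* = 0.109837·g + 0.003024·h:
  w_0 = 0.109837·2.2614 + 0.003024·11.5582 = 0.2833  (Unilever)
  w_1 = 0.109837·2.0367 + 0.003024·16.8903 = 0.2748  (Ford)
  w_2 = 0.109837·1.8818 + 0.003024·7.5865 = 0.2296  (Nike)
  w_3 = 0.109837·0.3872 + 0.003024·6.0596 = 0.0609  (Exxon)
  w_4 = 0.109837·-1.3735 + 0.003024·9.8375 = -0.1211  (Chevron)
  w_5 = 0.109837·2.2449 + 0.003024·8.5826 = 0.2725  (Walmart)
Σw_i=1.0000  μᵀw=0.1740
σ²=wᵀΣw=λ₁·μ_p+λ₂ = 0.109837·0.174 + 0.003024 = 0.022136 ≈ 0.0221

0.2833  0.2748  0.2296  0.0609  -0.1211  0.2725


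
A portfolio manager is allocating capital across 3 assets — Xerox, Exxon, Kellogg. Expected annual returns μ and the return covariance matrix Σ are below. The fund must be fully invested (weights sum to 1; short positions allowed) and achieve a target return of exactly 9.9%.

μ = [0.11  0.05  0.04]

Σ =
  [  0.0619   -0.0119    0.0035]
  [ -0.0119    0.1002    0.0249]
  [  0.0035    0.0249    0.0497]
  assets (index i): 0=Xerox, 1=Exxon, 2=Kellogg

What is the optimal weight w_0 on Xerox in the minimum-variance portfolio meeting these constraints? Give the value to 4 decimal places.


g=Σ⁻¹μ = [1.8789  0.6339  0.3549]
h=Σ⁻¹𝟙 = [16.9203  8.3216  14.7600]
a=μᵀg=0.252569  b=𝟙ᵀg=2.867716  c=𝟙ᵀh=40.001922  D=ac−b²=1.879440
λ₁=(c·0.099−b)/D = (40.001922·0.099−2.867716)/1.879440 = 0.581277
λ₂=(a−b·0.099)/D = (0.252569−2.867716·0.099)/1.879440 = -0.016673
w* = 0.581277·g + -0.016673·h:
  w_0 = 0.581277·1.8789 + -0.016673·16.9203 = 0.8100  (Xerox)
  w_1 = 0.581277·0.6339 + -0.016673·8.3216 = 0.2298  (Exxon)
  w_2 = 0.581277·0.3549 + -0.016673·14.7600 = -0.0398  (Kellogg)
Σw_i=1.0000  μᵀw=0.0990
σ²=wᵀΣw=λ₁·μ_p+λ₂ = 0.581277·0.099 + -0.016673 = 0.040874 ≈ 0.0409

0.8100


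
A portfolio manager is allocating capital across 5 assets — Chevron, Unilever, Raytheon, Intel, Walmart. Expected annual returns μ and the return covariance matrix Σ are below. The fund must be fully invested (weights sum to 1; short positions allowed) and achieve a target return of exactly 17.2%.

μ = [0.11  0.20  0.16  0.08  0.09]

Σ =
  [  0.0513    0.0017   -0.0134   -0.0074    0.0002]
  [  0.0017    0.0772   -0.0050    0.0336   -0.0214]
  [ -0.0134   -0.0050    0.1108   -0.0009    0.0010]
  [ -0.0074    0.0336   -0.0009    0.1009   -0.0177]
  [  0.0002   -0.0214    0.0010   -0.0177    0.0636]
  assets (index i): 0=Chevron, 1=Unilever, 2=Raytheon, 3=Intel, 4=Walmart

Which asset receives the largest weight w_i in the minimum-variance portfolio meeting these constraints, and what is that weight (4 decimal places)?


Unilever (0.5480)

p=Σ⁻¹μ = [2.5744  3.1991  1.8797  0.3823  2.5602]
q=Σ⁻¹𝟙 = [23.7259  15.0230  12.4486  10.8883  23.5381]
a=μᵀp=1.484759  b=𝟙ᵀp=10.595714  c=𝟙ᵀq=85.623822  D=ac−b²=14.861560
λ₁=(c·0.172−b)/D = (85.623822·0.172−10.595714)/14.861560 = 0.278005
λ₂=(a−b·0.172)/D = (1.484759−10.595714·0.172)/14.861560 = -0.022723
w* = 0.278005·p + -0.022723·q:
  w_0 = 0.278005·2.5744 + -0.022723·23.7259 = 0.1766  (Chevron)
  w_1 = 0.278005·3.1991 + -0.022723·15.0230 = 0.5480  (Unilever)
  w_2 = 0.278005·1.8797 + -0.022723·12.4486 = 0.2397  (Raytheon)
  w_3 = 0.278005·0.3823 + -0.022723·10.8883 = -0.1411  (Intel)
  w_4 = 0.278005·2.5602 + -0.022723·23.5381 = 0.1769  (Walmart)
Σw_i=1.0000  μᵀw=0.1720
σ²=wᵀΣw=λ₁·μ_p+λ₂ = 0.278005·0.172 + -0.022723 = 0.025093 ≈ 0.0251


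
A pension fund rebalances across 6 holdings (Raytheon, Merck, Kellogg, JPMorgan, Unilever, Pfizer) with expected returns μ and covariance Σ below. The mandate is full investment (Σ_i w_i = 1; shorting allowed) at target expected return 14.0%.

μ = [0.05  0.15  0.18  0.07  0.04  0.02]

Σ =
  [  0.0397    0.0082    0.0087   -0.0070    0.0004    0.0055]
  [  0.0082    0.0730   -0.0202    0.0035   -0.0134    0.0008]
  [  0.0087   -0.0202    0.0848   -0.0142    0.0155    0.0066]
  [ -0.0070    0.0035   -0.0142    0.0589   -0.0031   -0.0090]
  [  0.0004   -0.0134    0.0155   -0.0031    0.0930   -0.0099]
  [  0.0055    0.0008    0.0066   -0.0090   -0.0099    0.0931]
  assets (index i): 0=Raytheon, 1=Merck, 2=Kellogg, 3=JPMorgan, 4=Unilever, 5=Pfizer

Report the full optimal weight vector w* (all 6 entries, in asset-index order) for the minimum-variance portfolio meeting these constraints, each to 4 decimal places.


g=Σ⁻¹μ = [0.3141  2.8317  2.9797  1.8258  0.4204  0.1819]
h=Σ⁻¹𝟙 = [21.1973  16.3150  14.3428  24.4967  12.7214  12.0528]
a=μᵀg=1.125055  b=𝟙ᵀg=8.553498  c=𝟙ᵀh=101.125989  D=ac−b²=40.609964
λ₁=(c·0.140−b)/D = (101.125989·0.140−8.553498)/40.609964 = 0.137999
λ₂=(a−b·0.140)/D = (1.125055−8.553498·0.140)/40.609964 = -0.001784
w* = 0.137999·g + -0.001784·h:
  w_0 = 0.137999·0.3141 + -0.001784·21.1973 = 0.0055  (Raytheon)
  w_1 = 0.137999·2.8317 + -0.001784·16.3150 = 0.3617  (Merck)
  w_2 = 0.137999·2.9797 + -0.001784·14.3428 = 0.3856  (Kellogg)
  w_3 = 0.137999·1.8258 + -0.001784·24.4967 = 0.2083  (JPMorgan)
  w_4 = 0.137999·0.4204 + -0.001784·12.7214 = 0.0353  (Unilever)
  w_5 = 0.137999·0.1819 + -0.001784·12.0528 = 0.0036  (Pfizer)
Σw_i=1.0000  μᵀw=0.1400
σ²=wᵀΣw=λ₁·μ_p+λ₂ = 0.137999·0.140 + -0.001784 = 0.017536 ≈ 0.0175

0.0055  0.3617  0.3856  0.2083  0.0353  0.0036


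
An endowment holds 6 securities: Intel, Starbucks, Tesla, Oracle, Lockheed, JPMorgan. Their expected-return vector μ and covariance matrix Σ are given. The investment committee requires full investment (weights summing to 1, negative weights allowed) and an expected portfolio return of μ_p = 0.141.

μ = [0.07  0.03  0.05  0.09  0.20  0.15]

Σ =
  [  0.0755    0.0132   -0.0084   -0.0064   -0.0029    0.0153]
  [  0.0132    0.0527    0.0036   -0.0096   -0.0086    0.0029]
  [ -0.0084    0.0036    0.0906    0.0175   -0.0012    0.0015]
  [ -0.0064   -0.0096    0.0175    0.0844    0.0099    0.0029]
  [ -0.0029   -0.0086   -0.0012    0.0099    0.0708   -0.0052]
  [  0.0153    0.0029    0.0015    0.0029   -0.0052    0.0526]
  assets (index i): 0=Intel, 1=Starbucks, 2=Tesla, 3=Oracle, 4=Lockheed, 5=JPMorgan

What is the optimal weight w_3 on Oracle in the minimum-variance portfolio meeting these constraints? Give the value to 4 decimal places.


0.0788

g=Σ⁻¹μ = [0.3928  0.9015  0.4192  0.6489  3.0831  2.9448]
h=Σ⁻¹𝟙 = [9.0416  19.8396  9.0353  10.3942  16.7880  16.1165]
a=μᵀg=1.192250  b=𝟙ᵀg=8.390413  c=𝟙ᵀh=81.215166  D=ac−b²=26.429784
λ₁=(c·0.141−b)/D = (81.215166·0.141−8.390413)/26.429784 = 0.115813
λ₂=(a−b·0.141)/D = (1.192250−8.390413·0.141)/26.429784 = 0.000348
w* = 0.115813·g + 0.000348·h:
  w_0 = 0.115813·0.3928 + 0.000348·9.0416 = 0.0486  (Intel)
  w_1 = 0.115813·0.9015 + 0.000348·19.8396 = 0.1113  (Starbucks)
  w_2 = 0.115813·0.4192 + 0.000348·9.0353 = 0.0517  (Tesla)
  w_3 = 0.115813·0.6489 + 0.000348·10.3942 = 0.0788  (Oracle)
  w_4 = 0.115813·3.0831 + 0.000348·16.7880 = 0.3629  (Lockheed)
  w_5 = 0.115813·2.9448 + 0.000348·16.1165 = 0.3467  (JPMorgan)
Σw_i=1.0000  μᵀw=0.1410
σ²=wᵀΣw=λ₁·μ_p+λ₂ = 0.115813·0.141 + 0.000348 = 0.016678 ≈ 0.0167


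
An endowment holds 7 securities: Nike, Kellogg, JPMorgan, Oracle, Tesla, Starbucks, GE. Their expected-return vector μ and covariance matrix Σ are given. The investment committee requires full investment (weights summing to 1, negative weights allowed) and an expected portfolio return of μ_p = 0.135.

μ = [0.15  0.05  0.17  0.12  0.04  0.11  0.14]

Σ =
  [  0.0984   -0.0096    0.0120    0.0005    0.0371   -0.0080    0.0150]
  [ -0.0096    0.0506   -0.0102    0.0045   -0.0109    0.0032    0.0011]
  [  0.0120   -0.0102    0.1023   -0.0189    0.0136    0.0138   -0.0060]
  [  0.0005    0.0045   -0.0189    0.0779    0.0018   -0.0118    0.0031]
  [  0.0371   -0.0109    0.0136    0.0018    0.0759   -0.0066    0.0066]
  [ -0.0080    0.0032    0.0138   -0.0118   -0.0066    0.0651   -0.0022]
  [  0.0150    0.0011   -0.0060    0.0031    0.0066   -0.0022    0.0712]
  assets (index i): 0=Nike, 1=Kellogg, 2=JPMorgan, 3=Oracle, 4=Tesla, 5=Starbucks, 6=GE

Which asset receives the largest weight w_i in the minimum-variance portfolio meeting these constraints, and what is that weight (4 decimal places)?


x=Σ⁻¹μ = [1.4135  1.2179  1.9265  2.1387  -0.3854  1.8049  1.8104]
y=Σ⁻¹𝟙 = [6.1610  22.8912  11.1687  16.0287  11.5052  17.1059  12.0987]
a=μᵀx=1.293643  b=𝟙ᵀx=9.926511  c=𝟙ᵀy=96.959430  D=ac−b²=26.895252
λ₁=(c·0.135−b)/D = (96.959430·0.135−9.926511)/26.895252 = 0.117605
λ₂=(a−b·0.135)/D = (1.293643−9.926511·0.135)/26.895252 = -0.001727
w* = 0.117605·x + -0.001727·y:
  w_0 = 0.117605·1.4135 + -0.001727·6.1610 = 0.1556  (Nike)
  w_1 = 0.117605·1.2179 + -0.001727·22.8912 = 0.1037  (Kellogg)
  w_2 = 0.117605·1.9265 + -0.001727·11.1687 = 0.2073  (JPMorgan)
  w_3 = 0.117605·2.1387 + -0.001727·16.0287 = 0.2238  (Oracle)
  w_4 = 0.117605·-0.3854 + -0.001727·11.5052 = -0.0652  (Tesla)
  w_5 = 0.117605·1.8049 + -0.001727·17.1059 = 0.1827  (Starbucks)
  w_6 = 0.117605·1.8104 + -0.001727·12.0987 = 0.1920  (GE)
Σw_i=1.0000  μᵀw=0.1350
σ²=wᵀΣw=λ₁·μ_p+λ₂ = 0.117605·0.135 + -0.001727 = 0.014150 ≈ 0.0142

Oracle (0.2238)


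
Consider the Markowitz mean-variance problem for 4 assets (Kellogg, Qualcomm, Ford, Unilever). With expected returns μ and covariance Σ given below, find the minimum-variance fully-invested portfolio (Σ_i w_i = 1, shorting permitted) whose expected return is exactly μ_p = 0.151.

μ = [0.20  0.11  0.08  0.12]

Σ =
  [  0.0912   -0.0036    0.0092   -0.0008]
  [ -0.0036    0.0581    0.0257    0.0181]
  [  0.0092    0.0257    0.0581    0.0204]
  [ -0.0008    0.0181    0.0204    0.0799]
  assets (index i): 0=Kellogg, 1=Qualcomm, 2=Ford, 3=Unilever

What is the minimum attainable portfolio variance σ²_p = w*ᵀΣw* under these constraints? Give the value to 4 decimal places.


p=Σ⁻¹μ = [2.2892  1.7445  -0.1690  1.1728]
q=Σ⁻¹𝟙 = [10.7760  12.1475  7.3223  8.0022]
a=μᵀp=0.776945  b=𝟙ᵀp=5.037467  c=𝟙ᵀq=38.247972  D=ac−b²=4.340515
λ₁=(c·0.151−b)/D = (38.247972·0.151−5.037467)/4.340515 = 0.170021
λ₂=(a−b·0.151)/D = (0.776945−5.037467·0.151)/4.340515 = 0.003753
w* = 0.170021·p + 0.003753·q:
  w_0 = 0.170021·2.2892 + 0.003753·10.7760 = 0.4296  (Kellogg)
  w_1 = 0.170021·1.7445 + 0.003753·12.1475 = 0.3422  (Qualcomm)
  w_2 = 0.170021·-0.1690 + 0.003753·7.3223 = -0.0013  (Ford)
  w_3 = 0.170021·1.1728 + 0.003753·8.0022 = 0.2294  (Unilever)
Σw_i=1.0000  μᵀw=0.1510
σ²=wᵀΣw=λ₁·μ_p+λ₂ = 0.170021·0.151 + 0.003753 = 0.029426 ≈ 0.0294

0.0294


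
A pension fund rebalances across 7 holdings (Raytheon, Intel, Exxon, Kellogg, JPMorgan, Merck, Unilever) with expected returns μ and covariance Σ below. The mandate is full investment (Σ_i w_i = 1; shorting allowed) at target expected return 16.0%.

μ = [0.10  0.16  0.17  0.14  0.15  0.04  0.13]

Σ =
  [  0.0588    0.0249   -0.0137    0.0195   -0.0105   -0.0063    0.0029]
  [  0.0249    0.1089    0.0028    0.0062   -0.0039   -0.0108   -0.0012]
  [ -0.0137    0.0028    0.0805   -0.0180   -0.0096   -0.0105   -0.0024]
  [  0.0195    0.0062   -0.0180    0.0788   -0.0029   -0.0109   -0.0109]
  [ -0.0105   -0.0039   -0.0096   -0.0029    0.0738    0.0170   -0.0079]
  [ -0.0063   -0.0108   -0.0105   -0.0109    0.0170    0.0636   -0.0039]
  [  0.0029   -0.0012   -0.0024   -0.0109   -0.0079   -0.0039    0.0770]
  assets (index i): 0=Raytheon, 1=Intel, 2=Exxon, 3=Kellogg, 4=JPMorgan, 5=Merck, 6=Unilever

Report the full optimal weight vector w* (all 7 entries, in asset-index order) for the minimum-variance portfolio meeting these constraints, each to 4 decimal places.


0.0311  0.1139  0.2853  0.2106  0.2736  -0.0948  0.1803

p=Σ⁻¹μ = [1.6958  1.1057  3.5750  2.7366  2.8417  1.4379  2.5049]
q=Σ⁻¹𝟙 = [18.2509  6.3096  25.3478  19.8669  17.3523  22.7149  18.9312]
a=μᵀp=2.146774  b=𝟙ᵀp=15.897607  c=𝟙ᵀq=128.773557  D=ac−b²=23.713739
λ₁=(c·0.160−b)/D = (128.773557·0.160−15.897607)/23.713739 = 0.198457
λ₂=(a−b·0.160)/D = (2.146774−15.897607·0.160)/23.713739 = -0.016735
w* = 0.198457·p + -0.016735·q:
  w_0 = 0.198457·1.6958 + -0.016735·18.2509 = 0.0311  (Raytheon)
  w_1 = 0.198457·1.1057 + -0.016735·6.3096 = 0.1139  (Intel)
  w_2 = 0.198457·3.5750 + -0.016735·25.3478 = 0.2853  (Exxon)
  w_3 = 0.198457·2.7366 + -0.016735·19.8669 = 0.2106  (Kellogg)
  w_4 = 0.198457·2.8417 + -0.016735·17.3523 = 0.2736  (JPMorgan)
  w_5 = 0.198457·1.4379 + -0.016735·22.7149 = -0.0948  (Merck)
  w_6 = 0.198457·2.5049 + -0.016735·18.9312 = 0.1803  (Unilever)
Σw_i=1.0000  μᵀw=0.1600
σ²=wᵀΣw=λ₁·μ_p+λ₂ = 0.198457·0.160 + -0.016735 = 0.015018 ≈ 0.0150


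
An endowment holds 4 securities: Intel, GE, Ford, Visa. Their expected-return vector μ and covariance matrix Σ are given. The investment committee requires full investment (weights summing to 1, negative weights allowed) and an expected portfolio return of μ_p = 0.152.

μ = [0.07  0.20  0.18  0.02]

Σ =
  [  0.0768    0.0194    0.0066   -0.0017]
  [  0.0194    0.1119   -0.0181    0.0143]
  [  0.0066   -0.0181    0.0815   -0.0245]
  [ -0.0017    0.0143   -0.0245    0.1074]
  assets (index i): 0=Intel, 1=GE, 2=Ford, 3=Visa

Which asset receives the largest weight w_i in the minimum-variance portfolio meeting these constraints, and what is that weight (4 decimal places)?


u=Σ⁻¹μ = [0.1356  2.1531  2.8411  0.5498]
v=Σ⁻¹𝟙 = [9.6930  8.4494  17.0367  12.2258]
a=μᵀu=0.962494  b=𝟙ᵀu=5.679523  c=𝟙ᵀv=47.404959  D=ac−b²=13.370024
λ₁=(c·0.152−b)/D = (47.404959·0.152−5.679523)/13.370024 = 0.114138
λ₂=(a−b·0.152)/D = (0.962494−5.679523·0.152)/13.370024 = 0.007420
w* = 0.114138·u + 0.007420·v:
  w_0 = 0.114138·0.1356 + 0.007420·9.6930 = 0.0874  (Intel)
  w_1 = 0.114138·2.1531 + 0.007420·8.4494 = 0.3084  (GE)
  w_2 = 0.114138·2.8411 + 0.007420·17.0367 = 0.4507  (Ford)
  w_3 = 0.114138·0.5498 + 0.007420·12.2258 = 0.1535  (Visa)
Σw_i=1.0000  μᵀw=0.1520
σ²=wᵀΣw=λ₁·μ_p+λ₂ = 0.114138·0.152 + 0.007420 = 0.024769 ≈ 0.0248

Ford (0.4507)


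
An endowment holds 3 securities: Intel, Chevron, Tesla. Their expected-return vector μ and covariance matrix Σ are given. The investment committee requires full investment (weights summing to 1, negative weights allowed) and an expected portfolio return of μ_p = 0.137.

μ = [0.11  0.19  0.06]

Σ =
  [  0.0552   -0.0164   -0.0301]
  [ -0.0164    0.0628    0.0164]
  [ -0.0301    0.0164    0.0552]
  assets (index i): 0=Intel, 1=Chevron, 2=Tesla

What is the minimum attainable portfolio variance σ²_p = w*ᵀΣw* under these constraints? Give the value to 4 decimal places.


0.0150

x=Σ⁻¹μ = [4.3589  3.5334  2.4140]
y=Σ⁻¹𝟙 = [43.2439  17.7011  36.4374]
a=μᵀx=1.295657  b=𝟙ᵀx=10.306273  c=𝟙ᵀy=97.382337  D=ac−b²=19.954877
λ₁=(c·0.137−b)/D = (97.382337·0.137−10.306273)/19.954877 = 0.152099
λ₂=(a−b·0.137)/D = (1.295657−10.306273·0.137)/19.954877 = -0.005828
w* = 0.152099·x + -0.005828·y:
  w_0 = 0.152099·4.3589 + -0.005828·43.2439 = 0.4109  (Intel)
  w_1 = 0.152099·3.5334 + -0.005828·17.7011 = 0.4343  (Chevron)
  w_2 = 0.152099·2.4140 + -0.005828·36.4374 = 0.1548  (Tesla)
Σw_i=1.0000  μᵀw=0.1370
σ²=wᵀΣw=λ₁·μ_p+λ₂ = 0.152099·0.137 + -0.005828 = 0.015009 ≈ 0.0150


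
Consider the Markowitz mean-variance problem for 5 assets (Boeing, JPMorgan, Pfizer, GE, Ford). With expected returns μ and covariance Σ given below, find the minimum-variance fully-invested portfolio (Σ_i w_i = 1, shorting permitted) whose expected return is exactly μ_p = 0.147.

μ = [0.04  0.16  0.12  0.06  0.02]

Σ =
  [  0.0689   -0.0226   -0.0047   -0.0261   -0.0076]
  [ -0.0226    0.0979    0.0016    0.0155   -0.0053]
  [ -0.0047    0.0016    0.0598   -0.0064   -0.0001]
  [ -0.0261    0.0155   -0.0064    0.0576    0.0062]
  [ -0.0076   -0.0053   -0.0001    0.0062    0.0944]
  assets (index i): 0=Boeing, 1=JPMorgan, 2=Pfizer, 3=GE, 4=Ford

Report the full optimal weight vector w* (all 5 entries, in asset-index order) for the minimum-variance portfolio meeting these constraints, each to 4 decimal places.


0.0901  0.5195  0.5186  0.0153  -0.1434

x=Σ⁻¹μ = [2.0091  1.8146  2.2964  1.6793  0.3676]
y=Σ⁻¹𝟙 = [33.0871  13.4076  22.1856  29.9118  12.0687]
a=μᵀx=0.754380  b=𝟙ᵀx=8.167056  c=𝟙ᵀy=110.660858  D=ac−b²=16.779567
λ₁=(c·0.147−b)/D = (110.660858·0.147−8.167056)/16.779567 = 0.482735
λ₂=(a−b·0.147)/D = (0.754380−8.167056·0.147)/16.779567 = -0.026590
w* = 0.482735·x + -0.026590·y:
  w_0 = 0.482735·2.0091 + -0.026590·33.0871 = 0.0901  (Boeing)
  w_1 = 0.482735·1.8146 + -0.026590·13.4076 = 0.5195  (JPMorgan)
  w_2 = 0.482735·2.2964 + -0.026590·22.1856 = 0.5186  (Pfizer)
  w_3 = 0.482735·1.6793 + -0.026590·29.9118 = 0.0153  (GE)
  w_4 = 0.482735·0.3676 + -0.026590·12.0687 = -0.1434  (Ford)
Σw_i=1.0000  μᵀw=0.1470
σ²=wᵀΣw=λ₁·μ_p+λ₂ = 0.482735·0.147 + -0.026590 = 0.044372 ≈ 0.0444


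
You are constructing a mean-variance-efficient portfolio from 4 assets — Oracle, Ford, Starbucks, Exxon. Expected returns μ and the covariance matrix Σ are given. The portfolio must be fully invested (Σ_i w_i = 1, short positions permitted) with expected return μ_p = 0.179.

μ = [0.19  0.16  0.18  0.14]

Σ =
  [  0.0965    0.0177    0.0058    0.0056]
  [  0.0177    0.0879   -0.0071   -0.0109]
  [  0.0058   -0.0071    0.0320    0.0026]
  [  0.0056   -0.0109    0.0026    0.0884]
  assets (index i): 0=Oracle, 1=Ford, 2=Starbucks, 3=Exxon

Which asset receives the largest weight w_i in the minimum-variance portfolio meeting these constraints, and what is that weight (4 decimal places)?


u=Σ⁻¹μ = [1.1109  2.2658  5.7946  1.6223]
v=Σ⁻¹𝟙 = [5.0681  14.4526  32.5781  11.8150]
a=μᵀu=1.843735  b=𝟙ᵀu=10.793518  c=𝟙ᵀv=63.913832  D=ac−b²=1.340177
λ₁=(c·0.179−b)/D = (63.913832·0.179−10.793518)/1.340177 = 0.482816
λ₂=(a−b·0.179)/D = (1.843735−10.793518·0.179)/1.340177 = -0.065890
w* = 0.482816·u + -0.065890·v:
  w_0 = 0.482816·1.1109 + -0.065890·5.0681 = 0.2024  (Oracle)
  w_1 = 0.482816·2.2658 + -0.065890·14.4526 = 0.1417  (Ford)
  w_2 = 0.482816·5.7946 + -0.065890·32.5781 = 0.6511  (Starbucks)
  w_3 = 0.482816·1.6223 + -0.065890·11.8150 = 0.0048  (Exxon)
Σw_i=1.0000  μᵀw=0.1790
σ²=wᵀΣw=λ₁·μ_p+λ₂ = 0.482816·0.179 + -0.065890 = 0.020534 ≈ 0.0205

Starbucks (0.6511)


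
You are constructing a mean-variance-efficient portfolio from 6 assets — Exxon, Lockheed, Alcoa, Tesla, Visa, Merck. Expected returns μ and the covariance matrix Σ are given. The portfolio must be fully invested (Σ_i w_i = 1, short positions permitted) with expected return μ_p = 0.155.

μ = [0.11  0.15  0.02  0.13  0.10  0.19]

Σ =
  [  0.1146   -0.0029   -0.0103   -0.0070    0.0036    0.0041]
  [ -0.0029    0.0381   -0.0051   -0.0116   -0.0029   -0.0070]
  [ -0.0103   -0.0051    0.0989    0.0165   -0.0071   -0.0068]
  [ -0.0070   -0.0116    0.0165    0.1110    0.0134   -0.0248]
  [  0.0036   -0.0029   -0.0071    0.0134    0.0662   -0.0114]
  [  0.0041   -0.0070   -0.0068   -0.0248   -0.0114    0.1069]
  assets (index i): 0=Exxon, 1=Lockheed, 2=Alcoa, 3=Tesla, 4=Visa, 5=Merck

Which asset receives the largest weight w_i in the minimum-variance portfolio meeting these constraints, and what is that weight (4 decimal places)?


p=Σ⁻¹μ = [1.1204  5.4006  0.5639  2.1332  1.7989  2.8106]
q=Σ⁻¹𝟙 = [10.5086  37.4129  13.3885  13.2841  17.8895  17.2426]
a=μᵀp=1.935833  b=𝟙ᵀp=13.827621  c=𝟙ᵀq=109.726151  D=ac−b²=21.208397
λ₁=(c·0.155−b)/D = (109.726151·0.155−13.827621)/21.208397 = 0.149937
λ₂=(a−b·0.155)/D = (1.935833−13.827621·0.155)/21.208397 = -0.009781
w* = 0.149937·p + -0.009781·q:
  w_0 = 0.149937·1.1204 + -0.009781·10.5086 = 0.0652  (Exxon)
  w_1 = 0.149937·5.4006 + -0.009781·37.4129 = 0.4438  (Lockheed)
  w_2 = 0.149937·0.5639 + -0.009781·13.3885 = -0.0464  (Alcoa)
  w_3 = 0.149937·2.1332 + -0.009781·13.2841 = 0.1899  (Tesla)
  w_4 = 0.149937·1.7989 + -0.009781·17.8895 = 0.0947  (Visa)
  w_5 = 0.149937·2.8106 + -0.009781·17.2426 = 0.2528  (Merck)
Σw_i=1.0000  μᵀw=0.1550
σ²=wᵀΣw=λ₁·μ_p+λ₂ = 0.149937·0.155 + -0.009781 = 0.013459 ≈ 0.0135

Lockheed (0.4438)


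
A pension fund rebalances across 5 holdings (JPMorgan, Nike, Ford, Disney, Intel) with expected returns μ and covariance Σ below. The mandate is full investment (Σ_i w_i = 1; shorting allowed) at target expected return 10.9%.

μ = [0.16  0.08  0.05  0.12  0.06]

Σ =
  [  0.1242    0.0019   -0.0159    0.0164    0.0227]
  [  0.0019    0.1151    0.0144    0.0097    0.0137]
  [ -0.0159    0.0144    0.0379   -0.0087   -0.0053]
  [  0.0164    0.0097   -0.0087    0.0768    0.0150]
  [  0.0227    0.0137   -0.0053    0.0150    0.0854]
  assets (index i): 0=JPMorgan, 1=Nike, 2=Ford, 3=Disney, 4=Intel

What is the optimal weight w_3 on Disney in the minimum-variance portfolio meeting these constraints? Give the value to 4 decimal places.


x=Σ⁻¹μ = [1.3327  0.2614  2.1379  1.4511  0.1842]
y=Σ⁻¹𝟙 = [8.9999  2.2157  33.5077  12.9010  8.7755]
a=μᵀx=0.526217  b=𝟙ᵀx=5.367261  c=𝟙ᵀy=66.399648  D=ac−b²=6.133103
λ₁=(c·0.109−b)/D = (66.399648·0.109−5.367261)/6.133103 = 0.304952
λ₂=(a−b·0.109)/D = (0.526217−5.367261·0.109)/6.133103 = -0.009590
w* = 0.304952·x + -0.009590·y:
  w_0 = 0.304952·1.3327 + -0.009590·8.9999 = 0.3201  (JPMorgan)
  w_1 = 0.304952·0.2614 + -0.009590·2.2157 = 0.0585  (Nike)
  w_2 = 0.304952·2.1379 + -0.009590·33.5077 = 0.3306  (Ford)
  w_3 = 0.304952·1.4511 + -0.009590·12.9010 = 0.3188  (Disney)
  w_4 = 0.304952·0.1842 + -0.009590·8.7755 = -0.0280  (Intel)
Σw_i=1.0000  μᵀw=0.1090
σ²=wᵀΣw=λ₁·μ_p+λ₂ = 0.304952·0.109 + -0.009590 = 0.023650 ≈ 0.0236

0.3188


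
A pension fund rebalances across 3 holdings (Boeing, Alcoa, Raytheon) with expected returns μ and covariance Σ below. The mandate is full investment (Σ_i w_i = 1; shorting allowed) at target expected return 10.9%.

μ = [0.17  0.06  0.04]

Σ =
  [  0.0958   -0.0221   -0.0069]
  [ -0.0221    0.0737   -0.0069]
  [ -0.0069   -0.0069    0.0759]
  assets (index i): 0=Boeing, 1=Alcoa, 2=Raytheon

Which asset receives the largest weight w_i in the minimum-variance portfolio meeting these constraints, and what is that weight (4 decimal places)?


Boeing (0.4791)

p=Σ⁻¹μ = [2.1955  1.5537  0.8678]
q=Σ⁻¹𝟙 = [16.2332  19.9780  16.4672]
a=μᵀp=0.501164  b=𝟙ᵀp=4.617001  c=𝟙ᵀq=52.678273  D=ac−b²=5.083738
λ₁=(c·0.109−b)/D = (52.678273·0.109−4.617001)/5.083738 = 0.221280
λ₂=(a−b·0.109)/D = (0.501164−4.617001·0.109)/5.083738 = -0.000411
w* = 0.221280·p + -0.000411·q:
  w_0 = 0.221280·2.1955 + -0.000411·16.2332 = 0.4791  (Boeing)
  w_1 = 0.221280·1.5537 + -0.000411·19.9780 = 0.3356  (Alcoa)
  w_2 = 0.221280·0.8678 + -0.000411·16.4672 = 0.1853  (Raytheon)
Σw_i=1.0000  μᵀw=0.1090
σ²=wᵀΣw=λ₁·μ_p+λ₂ = 0.221280·0.109 + -0.000411 = 0.023709 ≈ 0.0237


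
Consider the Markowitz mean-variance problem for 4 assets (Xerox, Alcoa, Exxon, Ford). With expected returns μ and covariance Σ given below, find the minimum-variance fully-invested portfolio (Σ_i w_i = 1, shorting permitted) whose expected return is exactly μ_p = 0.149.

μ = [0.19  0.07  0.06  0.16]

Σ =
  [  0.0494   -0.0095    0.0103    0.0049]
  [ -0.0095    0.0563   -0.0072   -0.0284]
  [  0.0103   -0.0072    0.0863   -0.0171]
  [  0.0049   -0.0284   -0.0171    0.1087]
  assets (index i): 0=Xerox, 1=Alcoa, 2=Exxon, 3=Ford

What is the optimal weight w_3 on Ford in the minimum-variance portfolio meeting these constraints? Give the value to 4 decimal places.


0.2187

x=Σ⁻¹μ = [4.0406  3.1884  0.9286  2.2689]
y=Σ⁻¹𝟙 = [21.4380  33.1388  15.6277  19.3499]
a=μᵀx=1.409656  b=𝟙ᵀx=10.426588  c=𝟙ᵀy=89.554458  D=ac−b²=17.527224
λ₁=(c·0.149−b)/D = (89.554458·0.149−10.426588)/17.527224 = 0.166428
λ₂=(a−b·0.149)/D = (1.409656−10.426588·0.149)/17.527224 = -0.008210
w* = 0.166428·x + -0.008210·y:
  w_0 = 0.166428·4.0406 + -0.008210·21.4380 = 0.4965  (Xerox)
  w_1 = 0.166428·3.1884 + -0.008210·33.1388 = 0.2586  (Alcoa)
  w_2 = 0.166428·0.9286 + -0.008210·15.6277 = 0.0262  (Exxon)
  w_3 = 0.166428·2.2689 + -0.008210·19.3499 = 0.2187  (Ford)
Σw_i=1.0000  μᵀw=0.1490
σ²=wᵀΣw=λ₁·μ_p+λ₂ = 0.166428·0.149 + -0.008210 = 0.016587 ≈ 0.0166
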